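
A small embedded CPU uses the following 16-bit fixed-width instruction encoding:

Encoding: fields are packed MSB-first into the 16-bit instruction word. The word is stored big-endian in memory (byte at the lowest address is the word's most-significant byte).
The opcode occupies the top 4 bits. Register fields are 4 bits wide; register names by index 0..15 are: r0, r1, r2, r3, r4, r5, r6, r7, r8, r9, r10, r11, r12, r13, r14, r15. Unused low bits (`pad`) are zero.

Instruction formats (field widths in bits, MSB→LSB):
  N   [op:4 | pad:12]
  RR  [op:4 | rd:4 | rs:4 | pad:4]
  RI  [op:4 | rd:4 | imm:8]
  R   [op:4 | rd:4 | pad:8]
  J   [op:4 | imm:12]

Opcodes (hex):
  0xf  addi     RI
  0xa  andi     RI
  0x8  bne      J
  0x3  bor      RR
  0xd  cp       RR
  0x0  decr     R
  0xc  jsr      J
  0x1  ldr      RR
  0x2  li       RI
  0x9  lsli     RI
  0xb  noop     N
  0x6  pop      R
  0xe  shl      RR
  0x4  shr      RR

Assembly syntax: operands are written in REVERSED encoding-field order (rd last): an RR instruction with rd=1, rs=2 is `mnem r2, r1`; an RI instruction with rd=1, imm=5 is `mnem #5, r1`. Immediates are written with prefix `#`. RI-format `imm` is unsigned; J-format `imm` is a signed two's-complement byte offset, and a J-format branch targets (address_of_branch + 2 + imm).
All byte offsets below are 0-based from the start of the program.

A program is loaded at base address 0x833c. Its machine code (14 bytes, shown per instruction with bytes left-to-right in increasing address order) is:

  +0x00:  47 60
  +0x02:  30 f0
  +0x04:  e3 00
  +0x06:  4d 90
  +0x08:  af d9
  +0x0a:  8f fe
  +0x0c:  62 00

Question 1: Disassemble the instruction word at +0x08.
[08] af d9 → 0xafd9
  opcode bits[15:12]=0xa: andi/RI
  rd@[11:8]=0xf ⇒ r15
  imm@[7:0]=0xd9 ⇒ #217

andi #217, r15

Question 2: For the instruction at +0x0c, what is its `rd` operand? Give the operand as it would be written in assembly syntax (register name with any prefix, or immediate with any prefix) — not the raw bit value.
r2

+0x0c: 62 00 ⇒ word 0x6200 (big)
  top 4b → 0x6 → pop [R]
  rd: (w>>8)&0xf=0x2 → r2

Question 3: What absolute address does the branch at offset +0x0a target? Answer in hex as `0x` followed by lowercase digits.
@+0a  big-endian(8f fe) = 0x8ffe
  top 4b → 0x8 → bne [J]
  imm@[11:0]=0xffe (s12→-2) ⇒ #-2
  target = base 0x833c + off 0x0a + 2 + imm -2 = 0x8346

0x8346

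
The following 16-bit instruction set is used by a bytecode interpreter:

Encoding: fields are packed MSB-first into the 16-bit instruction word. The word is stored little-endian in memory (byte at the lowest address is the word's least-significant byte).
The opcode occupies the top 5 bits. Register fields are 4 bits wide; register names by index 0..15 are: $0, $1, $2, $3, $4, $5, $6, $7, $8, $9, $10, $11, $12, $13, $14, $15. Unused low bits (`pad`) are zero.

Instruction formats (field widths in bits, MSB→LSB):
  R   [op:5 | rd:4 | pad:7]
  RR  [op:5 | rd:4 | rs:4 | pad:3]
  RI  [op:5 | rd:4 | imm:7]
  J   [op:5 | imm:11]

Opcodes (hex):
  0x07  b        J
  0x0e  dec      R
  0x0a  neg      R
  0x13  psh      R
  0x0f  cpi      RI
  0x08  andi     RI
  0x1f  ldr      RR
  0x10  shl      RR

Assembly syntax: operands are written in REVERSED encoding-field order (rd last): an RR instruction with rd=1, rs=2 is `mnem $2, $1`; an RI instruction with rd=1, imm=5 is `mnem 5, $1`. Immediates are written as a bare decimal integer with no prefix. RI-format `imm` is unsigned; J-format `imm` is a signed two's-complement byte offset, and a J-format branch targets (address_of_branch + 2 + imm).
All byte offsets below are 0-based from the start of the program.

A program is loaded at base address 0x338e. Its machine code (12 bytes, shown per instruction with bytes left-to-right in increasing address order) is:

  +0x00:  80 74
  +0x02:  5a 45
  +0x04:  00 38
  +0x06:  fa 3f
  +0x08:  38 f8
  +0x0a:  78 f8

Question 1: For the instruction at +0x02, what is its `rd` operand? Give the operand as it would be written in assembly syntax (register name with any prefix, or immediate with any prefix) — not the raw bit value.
$10

off 0x02: read 5a 45 as little → 0x455a
  opcode bits[15:11]=0x8: andi/RI
  rd: (w>>7)&0xf=0xa → $10
  imm: (w>>0)&0x7f=0x5a → 90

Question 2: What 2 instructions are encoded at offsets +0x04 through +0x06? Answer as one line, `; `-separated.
b 0; b -6

+0x04: 00 38 ⇒ word 0x3800 (little)
  top 5b → 0x7 → b [J]
  imm@[10:0]=0x0 ⇒ 0
+0x06: fa 3f ⇒ word 0x3ffa (little)
  top 5b → 0x7 → b [J]
  imm@[10:0]=0x7fa (s11→-6) ⇒ -6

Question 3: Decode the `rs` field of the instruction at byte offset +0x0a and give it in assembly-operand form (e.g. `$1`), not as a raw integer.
$15

@+0a  little-endian(78 f8) = 0xf878
  opcode bits[15:11]=0x1f: ldr/RR
  [10:7] rd=0 = $0
  [6:3] rs=15 = $15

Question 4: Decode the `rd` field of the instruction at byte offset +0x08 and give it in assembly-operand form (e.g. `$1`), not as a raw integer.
+0x08: 38 f8 ⇒ word 0xf838 (little)
  opcode bits[15:11]=0x1f: ldr/RR
  [10:7] rd=0 = $0
  [6:3] rs=7 = $7

$0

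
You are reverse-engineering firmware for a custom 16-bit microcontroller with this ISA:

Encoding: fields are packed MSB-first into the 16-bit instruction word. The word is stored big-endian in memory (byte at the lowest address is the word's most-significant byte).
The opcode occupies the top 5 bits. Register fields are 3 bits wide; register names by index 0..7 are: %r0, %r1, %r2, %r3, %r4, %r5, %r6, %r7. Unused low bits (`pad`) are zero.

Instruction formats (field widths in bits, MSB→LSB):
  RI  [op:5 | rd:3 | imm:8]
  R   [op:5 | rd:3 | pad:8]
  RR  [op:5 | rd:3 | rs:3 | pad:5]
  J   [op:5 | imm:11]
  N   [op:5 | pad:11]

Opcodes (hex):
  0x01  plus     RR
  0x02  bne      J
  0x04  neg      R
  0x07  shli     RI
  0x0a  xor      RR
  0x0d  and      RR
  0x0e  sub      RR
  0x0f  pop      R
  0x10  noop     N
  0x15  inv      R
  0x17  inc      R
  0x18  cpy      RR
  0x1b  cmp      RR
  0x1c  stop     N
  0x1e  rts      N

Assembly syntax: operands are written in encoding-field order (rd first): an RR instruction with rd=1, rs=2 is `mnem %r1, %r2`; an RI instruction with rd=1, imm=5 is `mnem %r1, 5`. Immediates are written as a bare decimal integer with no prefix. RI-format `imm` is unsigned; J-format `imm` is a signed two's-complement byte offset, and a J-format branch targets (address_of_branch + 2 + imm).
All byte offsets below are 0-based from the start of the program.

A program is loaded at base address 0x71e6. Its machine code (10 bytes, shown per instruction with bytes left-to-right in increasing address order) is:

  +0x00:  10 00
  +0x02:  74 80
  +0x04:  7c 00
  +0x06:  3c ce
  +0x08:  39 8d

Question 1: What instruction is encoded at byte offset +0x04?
pop %r4

off 0x04: read 7c 00 as big → 0x7c00
  opcode bits[15:11]=0xf: pop/R
  rd: (w>>8)&0x7=0x4 → %r4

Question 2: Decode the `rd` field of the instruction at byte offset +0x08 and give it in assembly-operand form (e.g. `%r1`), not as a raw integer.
@+08  big-endian(39 8d) = 0x398d
  opcode bits[15:11]=0x7: shli/RI
  rd: (w>>8)&0x7=0x1 → %r1
  imm: (w>>0)&0xff=0x8d → 141

%r1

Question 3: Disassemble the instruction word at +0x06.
off 0x06: read 3c ce as big → 0x3cce
  op=0x3cce>>11=0x7 ⇒ shli (RI)
  rd: (w>>8)&0x7=0x4 → %r4
  imm: (w>>0)&0xff=0xce → 206

shli %r4, 206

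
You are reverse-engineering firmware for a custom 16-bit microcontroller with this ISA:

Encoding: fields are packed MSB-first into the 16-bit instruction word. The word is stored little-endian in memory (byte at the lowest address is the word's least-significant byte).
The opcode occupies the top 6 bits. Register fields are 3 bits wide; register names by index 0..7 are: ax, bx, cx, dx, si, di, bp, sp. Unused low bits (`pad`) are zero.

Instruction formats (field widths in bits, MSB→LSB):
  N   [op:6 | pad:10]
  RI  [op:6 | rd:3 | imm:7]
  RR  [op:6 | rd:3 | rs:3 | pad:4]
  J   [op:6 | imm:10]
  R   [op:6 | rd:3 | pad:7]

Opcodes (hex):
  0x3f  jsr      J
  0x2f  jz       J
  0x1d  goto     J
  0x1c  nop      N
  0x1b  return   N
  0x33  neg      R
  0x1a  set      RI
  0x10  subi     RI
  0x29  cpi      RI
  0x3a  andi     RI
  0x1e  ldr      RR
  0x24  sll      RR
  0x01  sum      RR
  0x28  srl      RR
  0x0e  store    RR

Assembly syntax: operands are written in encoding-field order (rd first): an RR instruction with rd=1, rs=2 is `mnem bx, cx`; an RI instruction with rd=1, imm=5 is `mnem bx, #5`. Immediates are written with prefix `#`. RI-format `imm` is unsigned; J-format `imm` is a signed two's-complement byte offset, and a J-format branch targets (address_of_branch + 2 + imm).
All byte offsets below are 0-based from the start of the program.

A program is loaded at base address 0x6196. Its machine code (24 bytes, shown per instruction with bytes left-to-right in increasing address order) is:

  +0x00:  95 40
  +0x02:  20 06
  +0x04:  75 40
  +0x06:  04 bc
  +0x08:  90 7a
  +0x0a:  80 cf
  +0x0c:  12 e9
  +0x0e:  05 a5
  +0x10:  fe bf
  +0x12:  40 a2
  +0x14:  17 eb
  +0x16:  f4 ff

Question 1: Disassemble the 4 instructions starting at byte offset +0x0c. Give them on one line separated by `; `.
@+0c  little-endian(12 e9) = 0xe912
  top 6b → 0x3a → andi [RI]
  [9:7] rd=2 = cx
  [6:0] imm=18 = #18
@+0e  little-endian(05 a5) = 0xa505
  top 6b → 0x29 → cpi [RI]
  [9:7] rd=2 = cx
  [6:0] imm=5 = #5
@+10  little-endian(fe bf) = 0xbffe
  top 6b → 0x2f → jz [J]
  [9:0] imm=1022 (s10→-2) = #-2
@+12  little-endian(40 a2) = 0xa240
  top 6b → 0x28 → srl [RR]
  [9:7] rd=4 = si
  [6:4] rs=4 = si

andi cx, #18; cpi cx, #5; jz #-2; srl si, si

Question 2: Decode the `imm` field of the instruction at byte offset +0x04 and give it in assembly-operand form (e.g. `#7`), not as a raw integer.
#117

[04] 75 40 → 0x4075
  opcode bits[15:10]=0x10: subi/RI
  [9:7] rd=0 = ax
  [6:0] imm=117 = #117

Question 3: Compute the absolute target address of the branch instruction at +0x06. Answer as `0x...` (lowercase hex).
+0x06: 04 bc ⇒ word 0xbc04 (little)
  op=0xbc04>>10=0x2f ⇒ jz (J)
  imm@[9:0]=0x4 ⇒ #4
  target = base 0x6196 + off 0x06 + 2 + imm 4 = 0x61a2

0x61a2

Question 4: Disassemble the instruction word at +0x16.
off 0x16: read f4 ff as little → 0xfff4
  top 6b → 0x3f → jsr [J]
  imm: (w>>0)&0x3ff=0x3f4 (s10→-12) → #-12

jsr #-12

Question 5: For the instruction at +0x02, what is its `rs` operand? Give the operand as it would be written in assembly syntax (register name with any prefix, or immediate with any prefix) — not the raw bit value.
cx

off 0x02: read 20 06 as little → 0x0620
  op=0x0620>>10=0x1 ⇒ sum (RR)
  rd: (w>>7)&0x7=0x4 → si
  rs: (w>>4)&0x7=0x2 → cx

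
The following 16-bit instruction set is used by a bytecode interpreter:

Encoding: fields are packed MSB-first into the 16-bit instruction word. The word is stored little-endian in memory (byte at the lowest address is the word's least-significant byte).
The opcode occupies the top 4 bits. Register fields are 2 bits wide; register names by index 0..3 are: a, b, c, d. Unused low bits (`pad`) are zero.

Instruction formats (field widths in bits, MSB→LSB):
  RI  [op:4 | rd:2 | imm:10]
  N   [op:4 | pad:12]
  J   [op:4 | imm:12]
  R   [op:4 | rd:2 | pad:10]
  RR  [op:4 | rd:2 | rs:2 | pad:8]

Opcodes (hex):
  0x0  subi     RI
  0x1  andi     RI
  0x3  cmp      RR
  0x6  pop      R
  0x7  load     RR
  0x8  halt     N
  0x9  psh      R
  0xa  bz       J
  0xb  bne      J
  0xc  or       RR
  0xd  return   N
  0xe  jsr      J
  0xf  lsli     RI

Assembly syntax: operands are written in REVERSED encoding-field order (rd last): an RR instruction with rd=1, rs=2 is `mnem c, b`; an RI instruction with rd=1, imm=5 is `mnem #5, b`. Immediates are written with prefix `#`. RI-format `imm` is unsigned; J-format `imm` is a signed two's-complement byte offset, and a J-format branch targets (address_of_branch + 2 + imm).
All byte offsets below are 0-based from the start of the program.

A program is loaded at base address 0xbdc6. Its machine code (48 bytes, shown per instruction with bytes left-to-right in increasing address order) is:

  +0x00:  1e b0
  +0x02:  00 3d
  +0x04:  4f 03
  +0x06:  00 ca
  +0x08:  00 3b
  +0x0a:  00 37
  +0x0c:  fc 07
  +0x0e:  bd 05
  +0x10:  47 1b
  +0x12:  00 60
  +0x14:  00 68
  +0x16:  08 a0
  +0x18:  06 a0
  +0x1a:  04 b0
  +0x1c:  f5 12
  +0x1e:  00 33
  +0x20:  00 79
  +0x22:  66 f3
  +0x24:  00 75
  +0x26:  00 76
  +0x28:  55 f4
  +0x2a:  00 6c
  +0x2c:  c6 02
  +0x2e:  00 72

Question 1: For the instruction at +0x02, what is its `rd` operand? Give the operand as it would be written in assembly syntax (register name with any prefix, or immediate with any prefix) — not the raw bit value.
@+02  little-endian(00 3d) = 0x3d00
  opcode bits[15:12]=0x3: cmp/RR
  rd: (w>>10)&0x3=0x3 → d
  rs: (w>>8)&0x3=0x1 → b

d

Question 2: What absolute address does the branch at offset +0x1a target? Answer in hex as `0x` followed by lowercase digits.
0xbde6

off 0x1a: read 04 b0 as little → 0xb004
  top 4b → 0xb → bne [J]
  imm@[11:0]=0x4 ⇒ #4
  target = base 0xbdc6 + off 0x1a + 2 + imm 4 = 0xbde6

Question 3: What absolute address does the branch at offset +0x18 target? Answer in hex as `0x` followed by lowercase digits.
off 0x18: read 06 a0 as little → 0xa006
  top 4b → 0xa → bz [J]
  imm: (w>>0)&0xfff=0x6 → #6
  target = base 0xbdc6 + off 0x18 + 2 + imm 6 = 0xbde6

0xbde6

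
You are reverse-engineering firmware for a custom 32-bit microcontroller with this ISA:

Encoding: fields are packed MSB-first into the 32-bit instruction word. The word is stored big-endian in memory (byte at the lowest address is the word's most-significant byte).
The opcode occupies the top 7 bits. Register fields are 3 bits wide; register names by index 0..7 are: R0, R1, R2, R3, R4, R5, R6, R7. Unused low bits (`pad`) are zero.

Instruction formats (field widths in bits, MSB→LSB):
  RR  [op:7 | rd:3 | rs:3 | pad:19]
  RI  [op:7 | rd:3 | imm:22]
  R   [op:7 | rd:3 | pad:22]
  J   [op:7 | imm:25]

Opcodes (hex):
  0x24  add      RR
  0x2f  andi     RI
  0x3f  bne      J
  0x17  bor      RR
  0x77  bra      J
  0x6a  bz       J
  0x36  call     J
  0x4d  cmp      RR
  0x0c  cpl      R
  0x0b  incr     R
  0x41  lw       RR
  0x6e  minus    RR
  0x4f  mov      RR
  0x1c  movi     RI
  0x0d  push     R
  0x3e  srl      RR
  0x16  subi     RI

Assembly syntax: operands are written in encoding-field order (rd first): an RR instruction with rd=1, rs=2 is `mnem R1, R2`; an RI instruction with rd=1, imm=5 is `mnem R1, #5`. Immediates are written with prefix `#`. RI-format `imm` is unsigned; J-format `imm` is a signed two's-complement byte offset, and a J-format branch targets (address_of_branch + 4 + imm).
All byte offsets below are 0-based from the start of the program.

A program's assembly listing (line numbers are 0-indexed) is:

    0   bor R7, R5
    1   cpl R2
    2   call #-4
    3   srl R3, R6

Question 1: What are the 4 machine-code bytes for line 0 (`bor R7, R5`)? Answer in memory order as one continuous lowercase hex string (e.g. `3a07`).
L0: bor op=0x17:7|rd=7:3|rs=5:3|pad=0:19 ⇒ 0x2fe80000 ⇒ big 2f e8 00 00

2fe80000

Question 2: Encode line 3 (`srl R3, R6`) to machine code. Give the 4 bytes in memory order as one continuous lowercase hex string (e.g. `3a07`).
L3: srl op=0x3e:7|rd=3:3|rs=6:3|pad=0:19 ⇒ 0x7cf00000 ⇒ big 7c f0 00 00

7cf00000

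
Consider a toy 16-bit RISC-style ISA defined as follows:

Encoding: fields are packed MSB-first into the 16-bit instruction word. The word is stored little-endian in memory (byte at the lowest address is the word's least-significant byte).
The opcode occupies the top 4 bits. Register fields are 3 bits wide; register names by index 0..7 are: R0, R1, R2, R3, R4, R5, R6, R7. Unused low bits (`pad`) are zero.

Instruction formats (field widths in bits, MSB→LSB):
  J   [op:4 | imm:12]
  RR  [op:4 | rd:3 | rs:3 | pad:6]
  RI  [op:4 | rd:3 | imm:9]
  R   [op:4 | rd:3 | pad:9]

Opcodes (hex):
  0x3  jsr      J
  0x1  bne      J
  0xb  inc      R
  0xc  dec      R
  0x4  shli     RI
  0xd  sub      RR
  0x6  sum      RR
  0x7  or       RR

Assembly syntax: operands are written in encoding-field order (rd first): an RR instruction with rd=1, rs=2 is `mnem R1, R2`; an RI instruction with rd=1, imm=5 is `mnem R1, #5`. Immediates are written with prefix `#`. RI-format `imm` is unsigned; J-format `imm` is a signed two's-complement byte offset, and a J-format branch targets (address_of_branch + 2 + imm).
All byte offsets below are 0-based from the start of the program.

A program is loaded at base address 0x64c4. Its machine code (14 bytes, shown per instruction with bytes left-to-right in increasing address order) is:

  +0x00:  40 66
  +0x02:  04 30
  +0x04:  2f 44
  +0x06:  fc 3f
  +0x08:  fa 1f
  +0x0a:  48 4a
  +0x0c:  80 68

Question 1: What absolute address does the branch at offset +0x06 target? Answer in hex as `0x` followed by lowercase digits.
+0x06: fc 3f ⇒ word 0x3ffc (little)
  op=0x3ffc>>12=0x3 ⇒ jsr (J)
  imm@[11:0]=0xffc (s12→-4) ⇒ #-4
  target = base 0x64c4 + off 0x06 + 2 + imm -4 = 0x64c8

0x64c8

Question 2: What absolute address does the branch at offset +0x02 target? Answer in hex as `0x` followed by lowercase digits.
[02] 04 30 → 0x3004
  op=0x3004>>12=0x3 ⇒ jsr (J)
  imm: (w>>0)&0xfff=0x4 → #4
  target = base 0x64c4 + off 0x02 + 2 + imm 4 = 0x64cc

0x64cc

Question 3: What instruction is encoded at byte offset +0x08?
bne #-6

+0x08: fa 1f ⇒ word 0x1ffa (little)
  top 4b → 0x1 → bne [J]
  imm@[11:0]=0xffa (s12→-6) ⇒ #-6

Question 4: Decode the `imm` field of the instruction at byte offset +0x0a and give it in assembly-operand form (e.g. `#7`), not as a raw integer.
+0x0a: 48 4a ⇒ word 0x4a48 (little)
  top 4b → 0x4 → shli [RI]
  rd@[11:9]=0x5 ⇒ R5
  imm@[8:0]=0x48 ⇒ #72

#72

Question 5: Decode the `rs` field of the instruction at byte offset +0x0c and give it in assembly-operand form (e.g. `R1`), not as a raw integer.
[0c] 80 68 → 0x6880
  opcode bits[15:12]=0x6: sum/RR
  rd@[11:9]=0x4 ⇒ R4
  rs@[8:6]=0x2 ⇒ R2

R2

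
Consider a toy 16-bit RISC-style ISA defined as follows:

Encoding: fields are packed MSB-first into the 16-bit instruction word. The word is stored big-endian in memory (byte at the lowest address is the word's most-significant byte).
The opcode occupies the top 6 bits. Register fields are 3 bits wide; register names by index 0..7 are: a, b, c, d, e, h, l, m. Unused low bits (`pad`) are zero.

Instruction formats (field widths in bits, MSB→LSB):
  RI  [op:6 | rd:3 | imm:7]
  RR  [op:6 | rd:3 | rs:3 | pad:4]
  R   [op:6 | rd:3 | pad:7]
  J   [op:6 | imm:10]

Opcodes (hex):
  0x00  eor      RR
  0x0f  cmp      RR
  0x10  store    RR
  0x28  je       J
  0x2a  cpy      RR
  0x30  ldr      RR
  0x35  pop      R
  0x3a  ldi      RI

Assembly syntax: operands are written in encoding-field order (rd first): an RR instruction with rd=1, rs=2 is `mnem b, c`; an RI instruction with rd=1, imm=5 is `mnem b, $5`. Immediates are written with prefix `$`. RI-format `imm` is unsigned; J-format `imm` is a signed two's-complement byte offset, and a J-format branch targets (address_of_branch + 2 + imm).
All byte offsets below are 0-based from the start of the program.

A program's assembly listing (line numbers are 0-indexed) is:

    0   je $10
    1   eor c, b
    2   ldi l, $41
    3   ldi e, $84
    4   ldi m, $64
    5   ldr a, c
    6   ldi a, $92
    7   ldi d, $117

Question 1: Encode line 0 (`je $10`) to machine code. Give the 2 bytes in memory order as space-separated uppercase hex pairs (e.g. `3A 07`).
A0 0A

line 0 (je): pack op=0x28:6|imm=10:10 = 0xa00a; big→ a0 0a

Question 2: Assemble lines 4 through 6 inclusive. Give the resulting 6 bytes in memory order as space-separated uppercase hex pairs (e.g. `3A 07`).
EB C0 C0 20 E8 5C

line 4 (ldi): pack op=0x3a:6|rd=7:3|imm=64:7 = 0xebc0; big→ eb c0
line 5 (ldr): pack op=0x30:6|rd=0:3|rs=2:3|pad=0:4 = 0xc020; big→ c0 20
line 6 (ldi): pack op=0x3a:6|rd=0:3|imm=92:7 = 0xe85c; big→ e8 5c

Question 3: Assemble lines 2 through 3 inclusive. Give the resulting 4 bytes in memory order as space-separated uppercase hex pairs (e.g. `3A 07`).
EB 29 EA 54

line 2 (ldi): pack op=0x3a:6|rd=6:3|imm=41:7 = 0xeb29; big→ eb 29
line 3 (ldi): pack op=0x3a:6|rd=4:3|imm=84:7 = 0xea54; big→ ea 54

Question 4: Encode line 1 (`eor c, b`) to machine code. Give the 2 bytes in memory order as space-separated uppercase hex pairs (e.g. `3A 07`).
01 10

1. eor fields op=0x0:6|rd=2:3|rs=1:3|pad=0:4 → word 0110h → 01 10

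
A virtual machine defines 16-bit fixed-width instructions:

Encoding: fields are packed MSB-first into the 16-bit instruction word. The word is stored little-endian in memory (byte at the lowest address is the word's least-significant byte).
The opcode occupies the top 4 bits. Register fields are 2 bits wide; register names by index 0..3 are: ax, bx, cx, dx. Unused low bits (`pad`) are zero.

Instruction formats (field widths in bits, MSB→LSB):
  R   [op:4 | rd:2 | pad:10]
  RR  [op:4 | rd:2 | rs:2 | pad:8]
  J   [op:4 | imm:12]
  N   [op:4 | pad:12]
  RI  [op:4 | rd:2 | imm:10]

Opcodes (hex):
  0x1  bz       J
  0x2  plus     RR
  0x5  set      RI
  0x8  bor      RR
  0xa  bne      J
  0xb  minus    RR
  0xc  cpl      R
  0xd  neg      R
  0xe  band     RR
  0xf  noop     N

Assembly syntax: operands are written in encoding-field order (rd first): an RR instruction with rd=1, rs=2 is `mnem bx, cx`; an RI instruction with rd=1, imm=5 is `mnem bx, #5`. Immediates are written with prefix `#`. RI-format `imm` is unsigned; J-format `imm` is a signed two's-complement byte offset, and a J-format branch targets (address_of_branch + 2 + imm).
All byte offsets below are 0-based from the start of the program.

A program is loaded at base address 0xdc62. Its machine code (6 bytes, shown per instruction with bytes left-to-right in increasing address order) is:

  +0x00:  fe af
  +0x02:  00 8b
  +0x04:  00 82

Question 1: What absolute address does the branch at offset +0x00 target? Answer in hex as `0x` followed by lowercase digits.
0xdc62

+0x00: fe af ⇒ word 0xaffe (little)
  opcode bits[15:12]=0xa: bne/J
  [11:0] imm=4094 (s12→-2) = #-2
  target = base 0xdc62 + off 0x00 + 2 + imm -2 = 0xdc62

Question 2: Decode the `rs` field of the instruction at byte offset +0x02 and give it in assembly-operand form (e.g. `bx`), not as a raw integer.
dx

@+02  little-endian(00 8b) = 0x8b00
  top 4b → 0x8 → bor [RR]
  rd@[11:10]=0x2 ⇒ cx
  rs@[9:8]=0x3 ⇒ dx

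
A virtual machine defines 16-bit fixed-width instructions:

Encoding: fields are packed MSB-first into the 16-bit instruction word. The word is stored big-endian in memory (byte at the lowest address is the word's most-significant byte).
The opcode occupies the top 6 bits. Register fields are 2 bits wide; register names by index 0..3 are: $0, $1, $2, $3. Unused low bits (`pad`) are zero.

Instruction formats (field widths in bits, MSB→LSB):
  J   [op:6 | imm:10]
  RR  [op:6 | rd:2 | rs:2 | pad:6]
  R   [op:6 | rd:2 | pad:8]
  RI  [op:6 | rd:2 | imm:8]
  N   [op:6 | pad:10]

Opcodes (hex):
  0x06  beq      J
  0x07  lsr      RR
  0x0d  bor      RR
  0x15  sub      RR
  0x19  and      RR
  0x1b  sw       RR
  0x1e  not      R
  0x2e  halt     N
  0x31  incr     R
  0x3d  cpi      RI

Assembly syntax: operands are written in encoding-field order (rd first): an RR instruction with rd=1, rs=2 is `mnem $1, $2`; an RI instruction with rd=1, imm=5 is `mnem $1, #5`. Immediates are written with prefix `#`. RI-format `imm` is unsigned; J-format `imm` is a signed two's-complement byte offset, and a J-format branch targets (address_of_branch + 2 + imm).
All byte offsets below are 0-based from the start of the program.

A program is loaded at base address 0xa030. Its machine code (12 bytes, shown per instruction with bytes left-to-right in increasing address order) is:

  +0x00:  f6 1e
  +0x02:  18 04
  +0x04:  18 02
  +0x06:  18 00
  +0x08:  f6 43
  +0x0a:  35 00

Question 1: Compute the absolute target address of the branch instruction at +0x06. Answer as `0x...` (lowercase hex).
0xa038

@+06  big-endian(18 00) = 0x1800
  top 6b → 0x6 → beq [J]
  [9:0] imm=0 = #0
  target = base 0xa030 + off 0x06 + 2 + imm 0 = 0xa038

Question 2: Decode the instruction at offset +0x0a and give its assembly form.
+0x0a: 35 00 ⇒ word 0x3500 (big)
  op=0x3500>>10=0xd ⇒ bor (RR)
  rd: (w>>8)&0x3=0x1 → $1
  rs: (w>>6)&0x3=0x0 → $0

bor $1, $0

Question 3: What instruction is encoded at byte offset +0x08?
[08] f6 43 → 0xf643
  top 6b → 0x3d → cpi [RI]
  rd@[9:8]=0x2 ⇒ $2
  imm@[7:0]=0x43 ⇒ #67

cpi $2, #67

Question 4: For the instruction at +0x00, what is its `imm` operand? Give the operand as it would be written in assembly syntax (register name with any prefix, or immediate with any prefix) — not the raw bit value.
off 0x00: read f6 1e as big → 0xf61e
  opcode bits[15:10]=0x3d: cpi/RI
  rd@[9:8]=0x2 ⇒ $2
  imm@[7:0]=0x1e ⇒ #30

#30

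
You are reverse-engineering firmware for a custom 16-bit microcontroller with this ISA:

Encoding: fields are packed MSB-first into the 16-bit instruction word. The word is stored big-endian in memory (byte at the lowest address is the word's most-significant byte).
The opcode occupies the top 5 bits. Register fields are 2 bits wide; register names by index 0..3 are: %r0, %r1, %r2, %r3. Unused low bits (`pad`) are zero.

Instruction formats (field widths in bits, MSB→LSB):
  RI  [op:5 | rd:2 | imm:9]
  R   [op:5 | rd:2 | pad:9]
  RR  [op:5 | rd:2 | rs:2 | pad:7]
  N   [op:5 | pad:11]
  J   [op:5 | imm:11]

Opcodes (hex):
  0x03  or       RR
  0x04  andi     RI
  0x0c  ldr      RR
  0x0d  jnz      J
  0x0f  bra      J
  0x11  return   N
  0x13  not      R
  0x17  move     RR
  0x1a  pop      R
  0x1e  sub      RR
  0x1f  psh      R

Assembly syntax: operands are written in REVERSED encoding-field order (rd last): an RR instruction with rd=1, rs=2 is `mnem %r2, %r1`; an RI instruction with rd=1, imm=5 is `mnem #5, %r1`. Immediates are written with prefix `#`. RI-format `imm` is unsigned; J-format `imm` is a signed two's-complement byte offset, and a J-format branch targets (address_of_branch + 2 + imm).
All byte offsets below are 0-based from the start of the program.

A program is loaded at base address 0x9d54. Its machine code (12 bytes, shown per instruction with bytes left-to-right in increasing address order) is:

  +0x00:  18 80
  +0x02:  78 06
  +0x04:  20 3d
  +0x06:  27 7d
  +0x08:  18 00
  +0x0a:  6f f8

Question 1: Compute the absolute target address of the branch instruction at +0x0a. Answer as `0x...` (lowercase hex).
0x9d58

off 0x0a: read 6f f8 as big → 0x6ff8
  top 5b → 0xd → jnz [J]
  [10:0] imm=2040 (s11→-8) = #-8
  target = base 0x9d54 + off 0x0a + 2 + imm -8 = 0x9d58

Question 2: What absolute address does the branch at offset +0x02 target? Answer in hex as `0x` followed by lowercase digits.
0x9d5e

+0x02: 78 06 ⇒ word 0x7806 (big)
  top 5b → 0xf → bra [J]
  imm@[10:0]=0x6 ⇒ #6
  target = base 0x9d54 + off 0x02 + 2 + imm 6 = 0x9d5e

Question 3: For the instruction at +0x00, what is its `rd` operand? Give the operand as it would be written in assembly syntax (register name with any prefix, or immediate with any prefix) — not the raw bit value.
%r0

off 0x00: read 18 80 as big → 0x1880
  opcode bits[15:11]=0x3: or/RR
  [10:9] rd=0 = %r0
  [8:7] rs=1 = %r1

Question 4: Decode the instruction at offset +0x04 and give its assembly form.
andi #61, %r0

@+04  big-endian(20 3d) = 0x203d
  op=0x203d>>11=0x4 ⇒ andi (RI)
  rd: (w>>9)&0x3=0x0 → %r0
  imm: (w>>0)&0x1ff=0x3d → #61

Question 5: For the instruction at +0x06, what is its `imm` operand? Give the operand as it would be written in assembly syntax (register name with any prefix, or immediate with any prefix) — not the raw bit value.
#381

+0x06: 27 7d ⇒ word 0x277d (big)
  opcode bits[15:11]=0x4: andi/RI
  rd: (w>>9)&0x3=0x3 → %r3
  imm: (w>>0)&0x1ff=0x17d → #381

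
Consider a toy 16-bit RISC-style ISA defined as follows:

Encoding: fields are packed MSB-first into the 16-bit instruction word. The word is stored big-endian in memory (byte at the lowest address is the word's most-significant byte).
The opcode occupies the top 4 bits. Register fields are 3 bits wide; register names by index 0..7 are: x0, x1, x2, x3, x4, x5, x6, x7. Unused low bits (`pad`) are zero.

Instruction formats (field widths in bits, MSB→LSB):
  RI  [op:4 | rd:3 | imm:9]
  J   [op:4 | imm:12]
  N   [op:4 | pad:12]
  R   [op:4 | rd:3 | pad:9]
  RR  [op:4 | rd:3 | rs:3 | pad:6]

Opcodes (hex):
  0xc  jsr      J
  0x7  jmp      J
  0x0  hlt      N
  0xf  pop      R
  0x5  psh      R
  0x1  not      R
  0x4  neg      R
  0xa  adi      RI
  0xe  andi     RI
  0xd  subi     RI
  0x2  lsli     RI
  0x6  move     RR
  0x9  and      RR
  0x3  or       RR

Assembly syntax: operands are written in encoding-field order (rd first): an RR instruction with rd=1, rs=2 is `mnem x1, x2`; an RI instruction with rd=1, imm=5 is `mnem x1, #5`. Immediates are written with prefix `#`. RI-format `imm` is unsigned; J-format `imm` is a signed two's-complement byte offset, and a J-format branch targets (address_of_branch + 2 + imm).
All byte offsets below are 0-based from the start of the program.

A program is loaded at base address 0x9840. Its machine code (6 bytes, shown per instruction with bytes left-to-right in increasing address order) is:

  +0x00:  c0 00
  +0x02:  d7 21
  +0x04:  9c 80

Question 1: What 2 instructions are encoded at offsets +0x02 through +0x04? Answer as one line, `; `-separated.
subi x3, #289; and x6, x2

@+02  big-endian(d7 21) = 0xd721
  op=0xd721>>12=0xd ⇒ subi (RI)
  [11:9] rd=3 = x3
  [8:0] imm=289 = #289
@+04  big-endian(9c 80) = 0x9c80
  op=0x9c80>>12=0x9 ⇒ and (RR)
  [11:9] rd=6 = x6
  [8:6] rs=2 = x2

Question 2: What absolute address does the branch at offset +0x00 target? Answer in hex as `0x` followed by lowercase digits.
0x9842

@+00  big-endian(c0 00) = 0xc000
  top 4b → 0xc → jsr [J]
  imm@[11:0]=0x0 ⇒ #0
  target = base 0x9840 + off 0x00 + 2 + imm 0 = 0x9842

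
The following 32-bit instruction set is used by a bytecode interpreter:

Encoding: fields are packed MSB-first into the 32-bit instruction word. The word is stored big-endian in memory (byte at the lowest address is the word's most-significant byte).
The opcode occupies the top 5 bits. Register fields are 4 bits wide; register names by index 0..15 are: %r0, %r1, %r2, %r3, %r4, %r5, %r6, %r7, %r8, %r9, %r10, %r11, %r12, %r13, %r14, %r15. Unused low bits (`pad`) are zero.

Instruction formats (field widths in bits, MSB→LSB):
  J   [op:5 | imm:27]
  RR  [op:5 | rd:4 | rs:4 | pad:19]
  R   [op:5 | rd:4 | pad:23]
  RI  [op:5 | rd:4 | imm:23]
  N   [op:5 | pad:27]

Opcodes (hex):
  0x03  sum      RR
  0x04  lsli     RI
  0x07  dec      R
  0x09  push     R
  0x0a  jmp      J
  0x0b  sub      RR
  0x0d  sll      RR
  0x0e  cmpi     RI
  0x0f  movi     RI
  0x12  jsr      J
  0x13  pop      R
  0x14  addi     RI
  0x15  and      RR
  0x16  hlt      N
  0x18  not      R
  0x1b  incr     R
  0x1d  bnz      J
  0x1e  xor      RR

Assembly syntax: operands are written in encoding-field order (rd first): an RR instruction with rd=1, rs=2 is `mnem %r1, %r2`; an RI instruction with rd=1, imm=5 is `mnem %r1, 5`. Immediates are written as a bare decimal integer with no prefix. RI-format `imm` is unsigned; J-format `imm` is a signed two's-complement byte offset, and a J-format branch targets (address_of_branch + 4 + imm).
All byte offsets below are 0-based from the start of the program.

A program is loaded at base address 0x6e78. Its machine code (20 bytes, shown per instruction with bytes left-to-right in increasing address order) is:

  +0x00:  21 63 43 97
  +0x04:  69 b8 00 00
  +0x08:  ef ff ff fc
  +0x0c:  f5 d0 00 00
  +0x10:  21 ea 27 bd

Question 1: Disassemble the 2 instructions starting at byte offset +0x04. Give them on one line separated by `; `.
sll %r3, %r7; bnz -4

off 0x04: read 69 b8 00 00 as big → 0x69b80000
  opcode bits[31:27]=0xd: sll/RR
  [26:23] rd=3 = %r3
  [22:19] rs=7 = %r7
off 0x08: read ef ff ff fc as big → 0xeffffffc
  opcode bits[31:27]=0x1d: bnz/J
  [26:0] imm=134217724 (s27→-4) = -4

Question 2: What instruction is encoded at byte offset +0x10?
lsli %r3, 6956989

off 0x10: read 21 ea 27 bd as big → 0x21ea27bd
  op=0x21ea27bd>>27=0x4 ⇒ lsli (RI)
  rd: (w>>23)&0xf=0x3 → %r3
  imm: (w>>0)&0x7fffff=0x6a27bd → 6956989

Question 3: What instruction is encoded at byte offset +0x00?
+0x00: 21 63 43 97 ⇒ word 0x21634397 (big)
  opcode bits[31:27]=0x4: lsli/RI
  rd@[26:23]=0x2 ⇒ %r2
  imm@[22:0]=0x634397 ⇒ 6505367

lsli %r2, 6505367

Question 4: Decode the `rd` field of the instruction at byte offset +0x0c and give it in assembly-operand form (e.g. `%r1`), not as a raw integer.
%r11

@+0c  big-endian(f5 d0 00 00) = 0xf5d00000
  opcode bits[31:27]=0x1e: xor/RR
  rd@[26:23]=0xb ⇒ %r11
  rs@[22:19]=0xa ⇒ %r10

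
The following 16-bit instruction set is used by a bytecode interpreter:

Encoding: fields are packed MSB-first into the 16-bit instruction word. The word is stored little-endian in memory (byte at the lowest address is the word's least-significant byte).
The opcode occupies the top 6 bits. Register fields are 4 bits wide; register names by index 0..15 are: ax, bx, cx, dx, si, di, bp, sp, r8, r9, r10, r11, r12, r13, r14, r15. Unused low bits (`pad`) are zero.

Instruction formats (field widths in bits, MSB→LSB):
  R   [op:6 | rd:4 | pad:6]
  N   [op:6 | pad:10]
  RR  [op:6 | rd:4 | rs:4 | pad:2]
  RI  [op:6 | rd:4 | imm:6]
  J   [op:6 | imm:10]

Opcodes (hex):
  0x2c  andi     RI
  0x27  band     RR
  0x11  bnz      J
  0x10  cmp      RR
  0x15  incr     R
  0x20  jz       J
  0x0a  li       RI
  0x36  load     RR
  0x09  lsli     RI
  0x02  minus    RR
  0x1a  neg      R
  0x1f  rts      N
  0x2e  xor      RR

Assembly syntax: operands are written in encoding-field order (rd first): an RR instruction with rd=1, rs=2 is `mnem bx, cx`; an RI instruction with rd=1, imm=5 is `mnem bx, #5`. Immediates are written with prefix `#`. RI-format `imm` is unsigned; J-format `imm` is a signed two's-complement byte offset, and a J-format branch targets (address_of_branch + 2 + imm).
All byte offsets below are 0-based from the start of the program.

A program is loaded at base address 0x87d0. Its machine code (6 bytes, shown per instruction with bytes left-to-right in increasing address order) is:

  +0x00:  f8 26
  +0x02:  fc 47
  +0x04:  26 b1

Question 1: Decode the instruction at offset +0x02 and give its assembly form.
[02] fc 47 → 0x47fc
  opcode bits[15:10]=0x11: bnz/J
  imm@[9:0]=0x3fc (s10→-4) ⇒ #-4

bnz #-4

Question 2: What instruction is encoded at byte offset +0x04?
+0x04: 26 b1 ⇒ word 0xb126 (little)
  op=0xb126>>10=0x2c ⇒ andi (RI)
  [9:6] rd=4 = si
  [5:0] imm=38 = #38

andi si, #38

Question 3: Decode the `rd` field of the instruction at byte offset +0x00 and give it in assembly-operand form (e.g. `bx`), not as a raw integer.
r11

off 0x00: read f8 26 as little → 0x26f8
  opcode bits[15:10]=0x9: lsli/RI
  [9:6] rd=11 = r11
  [5:0] imm=56 = #56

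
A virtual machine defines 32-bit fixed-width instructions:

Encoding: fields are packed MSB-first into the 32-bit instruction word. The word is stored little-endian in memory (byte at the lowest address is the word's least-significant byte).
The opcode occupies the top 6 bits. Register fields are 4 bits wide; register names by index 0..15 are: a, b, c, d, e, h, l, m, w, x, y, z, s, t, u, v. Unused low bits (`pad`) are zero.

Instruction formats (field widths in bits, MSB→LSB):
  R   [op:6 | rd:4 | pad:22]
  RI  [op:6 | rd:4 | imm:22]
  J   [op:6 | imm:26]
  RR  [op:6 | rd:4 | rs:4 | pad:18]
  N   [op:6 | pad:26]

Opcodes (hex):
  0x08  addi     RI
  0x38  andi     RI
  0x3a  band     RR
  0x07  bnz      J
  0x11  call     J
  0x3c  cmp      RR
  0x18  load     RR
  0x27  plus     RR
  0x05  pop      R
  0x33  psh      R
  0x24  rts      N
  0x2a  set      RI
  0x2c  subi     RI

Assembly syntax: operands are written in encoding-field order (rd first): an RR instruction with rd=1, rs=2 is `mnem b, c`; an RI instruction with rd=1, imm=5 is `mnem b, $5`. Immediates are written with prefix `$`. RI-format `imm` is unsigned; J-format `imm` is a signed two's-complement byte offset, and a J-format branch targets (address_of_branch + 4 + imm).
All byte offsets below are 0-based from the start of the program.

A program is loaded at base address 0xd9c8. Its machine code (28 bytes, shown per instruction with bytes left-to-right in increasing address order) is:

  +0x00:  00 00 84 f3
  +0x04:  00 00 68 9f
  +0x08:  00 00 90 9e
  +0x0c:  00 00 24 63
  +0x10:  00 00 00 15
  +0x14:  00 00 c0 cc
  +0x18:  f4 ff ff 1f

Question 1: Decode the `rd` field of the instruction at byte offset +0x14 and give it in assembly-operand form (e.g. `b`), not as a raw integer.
@+14  little-endian(00 00 c0 cc) = 0xccc00000
  op=0xccc00000>>26=0x33 ⇒ psh (R)
  rd@[25:22]=0x3 ⇒ d

d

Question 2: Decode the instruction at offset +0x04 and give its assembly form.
+0x04: 00 00 68 9f ⇒ word 0x9f680000 (little)
  opcode bits[31:26]=0x27: plus/RR
  [25:22] rd=13 = t
  [21:18] rs=10 = y

plus t, y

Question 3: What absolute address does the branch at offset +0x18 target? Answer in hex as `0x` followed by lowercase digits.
0xd9d8

off 0x18: read f4 ff ff 1f as little → 0x1ffffff4
  opcode bits[31:26]=0x7: bnz/J
  imm: (w>>0)&0x3ffffff=0x3fffff4 (s26→-12) → $-12
  target = base 0xd9c8 + off 0x18 + 4 + imm -12 = 0xd9d8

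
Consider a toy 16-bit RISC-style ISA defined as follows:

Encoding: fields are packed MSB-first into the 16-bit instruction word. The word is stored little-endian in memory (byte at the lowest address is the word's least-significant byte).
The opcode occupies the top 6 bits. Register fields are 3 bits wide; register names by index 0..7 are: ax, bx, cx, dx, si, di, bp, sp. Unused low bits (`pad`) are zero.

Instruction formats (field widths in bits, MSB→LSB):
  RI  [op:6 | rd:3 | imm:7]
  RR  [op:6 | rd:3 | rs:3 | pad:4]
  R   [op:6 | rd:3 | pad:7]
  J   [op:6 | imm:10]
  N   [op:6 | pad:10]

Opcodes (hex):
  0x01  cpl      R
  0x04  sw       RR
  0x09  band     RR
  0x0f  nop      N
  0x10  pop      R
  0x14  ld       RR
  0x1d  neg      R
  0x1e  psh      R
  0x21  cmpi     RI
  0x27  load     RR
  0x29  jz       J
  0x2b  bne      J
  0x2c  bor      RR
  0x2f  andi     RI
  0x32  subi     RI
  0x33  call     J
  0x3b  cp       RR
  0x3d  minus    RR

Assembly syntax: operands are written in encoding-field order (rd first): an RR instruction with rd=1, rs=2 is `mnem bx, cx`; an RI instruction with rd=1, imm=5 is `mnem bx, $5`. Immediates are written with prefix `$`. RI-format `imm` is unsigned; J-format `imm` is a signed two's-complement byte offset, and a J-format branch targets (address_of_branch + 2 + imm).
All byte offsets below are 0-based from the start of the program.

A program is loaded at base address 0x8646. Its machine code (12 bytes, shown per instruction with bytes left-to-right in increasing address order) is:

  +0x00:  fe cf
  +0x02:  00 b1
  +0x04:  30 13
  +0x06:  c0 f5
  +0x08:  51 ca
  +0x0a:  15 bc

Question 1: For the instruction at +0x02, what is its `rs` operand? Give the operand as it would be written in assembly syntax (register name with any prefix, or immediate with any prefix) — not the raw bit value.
off 0x02: read 00 b1 as little → 0xb100
  op=0xb100>>10=0x2c ⇒ bor (RR)
  [9:7] rd=2 = cx
  [6:4] rs=0 = ax

ax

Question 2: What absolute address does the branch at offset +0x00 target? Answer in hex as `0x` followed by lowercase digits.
0x8646

+0x00: fe cf ⇒ word 0xcffe (little)
  top 6b → 0x33 → call [J]
  [9:0] imm=1022 (s10→-2) = $-2
  target = base 0x8646 + off 0x00 + 2 + imm -2 = 0x8646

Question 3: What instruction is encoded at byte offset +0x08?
[08] 51 ca → 0xca51
  top 6b → 0x32 → subi [RI]
  rd@[9:7]=0x4 ⇒ si
  imm@[6:0]=0x51 ⇒ $81

subi si, $81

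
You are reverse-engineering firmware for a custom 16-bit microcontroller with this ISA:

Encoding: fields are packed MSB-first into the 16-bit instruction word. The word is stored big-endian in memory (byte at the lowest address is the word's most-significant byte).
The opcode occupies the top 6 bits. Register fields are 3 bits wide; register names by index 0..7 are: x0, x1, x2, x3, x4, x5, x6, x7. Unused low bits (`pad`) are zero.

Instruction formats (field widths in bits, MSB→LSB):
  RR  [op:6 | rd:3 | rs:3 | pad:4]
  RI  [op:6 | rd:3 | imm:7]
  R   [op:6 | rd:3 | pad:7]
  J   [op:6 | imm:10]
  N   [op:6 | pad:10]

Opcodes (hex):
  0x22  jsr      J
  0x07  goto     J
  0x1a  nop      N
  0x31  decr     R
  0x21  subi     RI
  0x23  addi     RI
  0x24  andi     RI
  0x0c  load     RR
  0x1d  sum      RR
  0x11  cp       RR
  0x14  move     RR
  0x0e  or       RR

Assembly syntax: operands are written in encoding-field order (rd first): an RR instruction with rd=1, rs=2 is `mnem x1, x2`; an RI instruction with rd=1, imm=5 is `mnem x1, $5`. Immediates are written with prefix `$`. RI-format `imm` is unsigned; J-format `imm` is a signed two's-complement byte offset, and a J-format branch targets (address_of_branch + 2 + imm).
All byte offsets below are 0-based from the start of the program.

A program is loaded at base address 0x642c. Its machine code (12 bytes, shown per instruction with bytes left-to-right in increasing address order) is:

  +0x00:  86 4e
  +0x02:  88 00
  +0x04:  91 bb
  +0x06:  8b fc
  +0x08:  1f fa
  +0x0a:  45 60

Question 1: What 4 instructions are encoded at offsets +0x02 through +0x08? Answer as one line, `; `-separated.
jsr $0; andi x3, $59; jsr $-4; goto $-6

off 0x02: read 88 00 as big → 0x8800
  top 6b → 0x22 → jsr [J]
  [9:0] imm=0 = $0
off 0x04: read 91 bb as big → 0x91bb
  top 6b → 0x24 → andi [RI]
  [9:7] rd=3 = x3
  [6:0] imm=59 = $59
off 0x06: read 8b fc as big → 0x8bfc
  top 6b → 0x22 → jsr [J]
  [9:0] imm=1020 (s10→-4) = $-4
off 0x08: read 1f fa as big → 0x1ffa
  top 6b → 0x7 → goto [J]
  [9:0] imm=1018 (s10→-6) = $-6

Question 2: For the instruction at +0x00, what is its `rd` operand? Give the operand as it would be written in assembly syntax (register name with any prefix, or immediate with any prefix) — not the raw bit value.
x4

+0x00: 86 4e ⇒ word 0x864e (big)
  op=0x864e>>10=0x21 ⇒ subi (RI)
  rd@[9:7]=0x4 ⇒ x4
  imm@[6:0]=0x4e ⇒ $78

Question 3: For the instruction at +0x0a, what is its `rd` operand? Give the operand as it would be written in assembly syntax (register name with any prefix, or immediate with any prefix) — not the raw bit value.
off 0x0a: read 45 60 as big → 0x4560
  op=0x4560>>10=0x11 ⇒ cp (RR)
  [9:7] rd=2 = x2
  [6:4] rs=6 = x6

x2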